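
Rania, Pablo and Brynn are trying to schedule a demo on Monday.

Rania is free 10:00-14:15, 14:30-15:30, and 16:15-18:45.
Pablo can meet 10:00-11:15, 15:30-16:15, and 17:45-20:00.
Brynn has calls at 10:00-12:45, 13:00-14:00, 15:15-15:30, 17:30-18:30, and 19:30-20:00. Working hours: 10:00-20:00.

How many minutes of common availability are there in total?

Brynn free within 10:00–20:00: 12:45–13:00, 14:00–15:15, 15:30–17:30, 18:30–19:30.
Rania ∩ Pablo: 10:00–11:15, 17:45–18:45.
Rania ∩ Pablo ∩ Brynn: 18:30–18:45.
Total common minutes: 15.

15 minutes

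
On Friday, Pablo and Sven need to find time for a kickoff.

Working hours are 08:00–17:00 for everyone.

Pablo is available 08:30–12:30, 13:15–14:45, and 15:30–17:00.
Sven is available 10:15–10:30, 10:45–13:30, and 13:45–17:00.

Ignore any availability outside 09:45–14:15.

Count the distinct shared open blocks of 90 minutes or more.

1

Pablo ∩ Sven: 10:15–10:30, 10:45–12:30, 13:15–13:30, 13:45–14:45, 15:30–17:00.
Restricted to 09:45–14:15: 10:15–10:30, 10:45–12:30, 13:15–13:30, 13:45–14:15.
Windows ≥ 90 min: 10:45–12:30.
That's 1 window.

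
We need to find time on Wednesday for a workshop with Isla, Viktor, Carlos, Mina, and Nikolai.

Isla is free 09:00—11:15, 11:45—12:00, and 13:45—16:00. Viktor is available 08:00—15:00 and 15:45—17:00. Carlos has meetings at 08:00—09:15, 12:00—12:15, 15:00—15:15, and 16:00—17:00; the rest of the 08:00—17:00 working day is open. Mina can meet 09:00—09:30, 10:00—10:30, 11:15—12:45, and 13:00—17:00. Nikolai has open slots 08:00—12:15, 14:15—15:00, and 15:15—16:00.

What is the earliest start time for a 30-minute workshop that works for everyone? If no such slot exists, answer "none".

Carlos free within 08:00–17:00: 09:15–12:00, 12:15–15:00, 15:15–16:00.
Isla ∩ Viktor: 09:00–11:15, 11:45–12:00, 13:45–15:00, 15:45–16:00.
Isla ∩ Viktor ∩ Carlos: 09:15–11:15, 11:45–12:00, 13:45–15:00, 15:45–16:00.
Isla ∩ Viktor ∩ Carlos ∩ Mina: 09:15–09:30, 10:00–10:30, 11:45–12:00, 13:45–15:00, 15:45–16:00.
Isla ∩ Viktor ∩ Carlos ∩ Mina ∩ Nikolai: 09:15–09:30, 10:00–10:30, 11:45–12:00, 14:15–15:00, 15:45–16:00.
Windows ≥ 30 min: 10:00–10:30, 14:15–15:00.
Earliest such window starts at 10:00.

10:00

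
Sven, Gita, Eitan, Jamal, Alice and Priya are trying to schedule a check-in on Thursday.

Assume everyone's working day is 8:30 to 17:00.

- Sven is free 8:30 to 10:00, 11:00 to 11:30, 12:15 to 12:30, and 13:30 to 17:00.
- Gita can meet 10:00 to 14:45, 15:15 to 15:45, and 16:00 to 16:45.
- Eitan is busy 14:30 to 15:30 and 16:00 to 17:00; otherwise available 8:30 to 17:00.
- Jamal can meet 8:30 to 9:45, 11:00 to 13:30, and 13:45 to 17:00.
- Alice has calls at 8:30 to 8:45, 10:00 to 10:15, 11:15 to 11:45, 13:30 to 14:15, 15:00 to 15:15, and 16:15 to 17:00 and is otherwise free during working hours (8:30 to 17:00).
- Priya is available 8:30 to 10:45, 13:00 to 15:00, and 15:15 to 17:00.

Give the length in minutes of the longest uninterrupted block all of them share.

15 minutes

Eitan free within 08:30–17:00: 08:30–14:30, 15:30–16:00.
Alice free within 08:30–17:00: 08:45–10:00, 10:15–11:15, 11:45–13:30, 14:15–15:00, 15:15–16:15.
Sven ∩ Gita: 11:00–11:30, 12:15–12:30, 13:30–14:45, 15:15–15:45, 16:00–16:45.
Sven ∩ Gita ∩ Eitan: 11:00–11:30, 12:15–12:30, 13:30–14:30, 15:30–15:45.
Sven ∩ Gita ∩ Eitan ∩ Jamal: 11:00–11:30, 12:15–12:30, 13:45–14:30, 15:30–15:45.
Sven ∩ Gita ∩ Eitan ∩ Jamal ∩ Alice: 11:00–11:15, 12:15–12:30, 14:15–14:30, 15:30–15:45.
Sven ∩ Gita ∩ Eitan ∩ Jamal ∩ Alice ∩ Priya: 14:15–14:30, 15:30–15:45.
Common window lengths: 15, 15 min; longest is 15.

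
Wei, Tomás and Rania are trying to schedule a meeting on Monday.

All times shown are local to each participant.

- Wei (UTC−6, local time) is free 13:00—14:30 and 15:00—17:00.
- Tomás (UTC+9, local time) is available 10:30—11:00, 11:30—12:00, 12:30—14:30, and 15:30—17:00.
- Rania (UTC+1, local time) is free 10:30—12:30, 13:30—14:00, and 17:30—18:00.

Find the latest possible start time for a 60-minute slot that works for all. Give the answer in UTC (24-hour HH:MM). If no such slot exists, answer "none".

Wei → UTC: 19:00–20:30, 21:00–23:00.
Tomás → UTC: 01:30–02:00, 02:30–03:00, 03:30–05:30, 06:30–08:00.
Rania → UTC: 09:30–11:30, 12:30–13:00, 16:30–17:00.
Wei ∩ Tomás: (none).
Wei ∩ Tomás ∩ Rania: (none).
Windows ≥ 60 min: (none).

none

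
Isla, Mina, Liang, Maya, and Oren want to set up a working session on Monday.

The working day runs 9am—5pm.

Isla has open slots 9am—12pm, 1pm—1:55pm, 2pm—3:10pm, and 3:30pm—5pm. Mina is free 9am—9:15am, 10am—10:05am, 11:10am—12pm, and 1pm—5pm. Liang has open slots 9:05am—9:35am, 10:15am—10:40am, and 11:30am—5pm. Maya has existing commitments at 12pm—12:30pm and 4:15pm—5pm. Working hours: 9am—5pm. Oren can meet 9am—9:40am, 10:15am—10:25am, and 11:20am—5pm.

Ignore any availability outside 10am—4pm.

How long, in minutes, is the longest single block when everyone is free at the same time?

Maya free within 09:00–17:00: 09:00–12:00, 12:30–16:15.
Isla ∩ Mina: 09:00–09:15, 10:00–10:05, 11:10–12:00, 13:00–13:55, 14:00–15:10, 15:30–17:00.
Isla ∩ Mina ∩ Liang: 09:05–09:15, 11:30–12:00, 13:00–13:55, 14:00–15:10, 15:30–17:00.
Isla ∩ Mina ∩ Liang ∩ Maya: 09:05–09:15, 11:30–12:00, 13:00–13:55, 14:00–15:10, 15:30–16:15.
Isla ∩ Mina ∩ Liang ∩ Maya ∩ Oren: 09:05–09:15, 11:30–12:00, 13:00–13:55, 14:00–15:10, 15:30–16:15.
Restricted to 10:00–16:00: 11:30–12:00, 13:00–13:55, 14:00–15:10, 15:30–16:00.
Common window lengths: 30, 55, 70, 30 min; longest is 70.

70 minutes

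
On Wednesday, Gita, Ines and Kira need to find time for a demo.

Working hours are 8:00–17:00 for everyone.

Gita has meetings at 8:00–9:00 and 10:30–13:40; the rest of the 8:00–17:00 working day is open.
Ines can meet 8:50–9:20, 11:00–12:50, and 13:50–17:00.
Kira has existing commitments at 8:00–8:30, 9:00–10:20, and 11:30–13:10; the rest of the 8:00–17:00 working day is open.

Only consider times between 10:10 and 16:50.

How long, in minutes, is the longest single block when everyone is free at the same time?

180 minutes

Gita free within 08:00–17:00: 09:00–10:30, 13:40–17:00.
Kira free within 08:00–17:00: 08:30–09:00, 10:20–11:30, 13:10–17:00.
Gita ∩ Ines: 09:00–09:20, 13:50–17:00.
Gita ∩ Ines ∩ Kira: 13:50–17:00.
Restricted to 10:10–16:50: 13:50–16:50.
Single common window of 180 minutes.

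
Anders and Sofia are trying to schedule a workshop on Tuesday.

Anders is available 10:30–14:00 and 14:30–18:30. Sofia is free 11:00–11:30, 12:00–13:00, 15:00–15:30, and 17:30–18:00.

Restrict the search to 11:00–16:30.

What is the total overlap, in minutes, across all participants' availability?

120 minutes

Anders ∩ Sofia: 11:00–11:30, 12:00–13:00, 15:00–15:30, 17:30–18:00.
Restricted to 11:00–16:30: 11:00–11:30, 12:00–13:00, 15:00–15:30.
Total common minutes: 30 + 60 + 30 = 120.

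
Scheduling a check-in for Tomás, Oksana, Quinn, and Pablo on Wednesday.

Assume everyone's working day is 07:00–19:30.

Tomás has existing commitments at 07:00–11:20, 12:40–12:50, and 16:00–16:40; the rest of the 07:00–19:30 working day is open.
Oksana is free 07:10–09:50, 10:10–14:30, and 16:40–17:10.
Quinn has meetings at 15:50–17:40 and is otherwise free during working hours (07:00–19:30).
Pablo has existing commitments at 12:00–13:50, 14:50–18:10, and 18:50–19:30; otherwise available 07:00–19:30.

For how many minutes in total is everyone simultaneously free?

80 minutes

Tomás free within 07:00–19:30: 11:20–12:40, 12:50–16:00, 16:40–19:30.
Quinn free within 07:00–19:30: 07:00–15:50, 17:40–19:30.
Pablo free within 07:00–19:30: 07:00–12:00, 13:50–14:50, 18:10–18:50.
Tomás ∩ Oksana: 11:20–12:40, 12:50–14:30, 16:40–17:10.
Tomás ∩ Oksana ∩ Quinn: 11:20–12:40, 12:50–14:30.
Tomás ∩ Oksana ∩ Quinn ∩ Pablo: 11:20–12:00, 13:50–14:30.
Total common minutes: 40 + 40 = 80.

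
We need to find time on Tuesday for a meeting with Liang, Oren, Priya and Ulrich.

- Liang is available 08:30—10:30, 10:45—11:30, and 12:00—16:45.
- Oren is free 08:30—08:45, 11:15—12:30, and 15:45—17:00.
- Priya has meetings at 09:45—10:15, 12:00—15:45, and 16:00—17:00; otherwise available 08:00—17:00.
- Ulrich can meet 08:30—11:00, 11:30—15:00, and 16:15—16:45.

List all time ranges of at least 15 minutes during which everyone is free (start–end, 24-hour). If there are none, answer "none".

Priya free within 08:00–17:00: 08:00–09:45, 10:15–12:00, 15:45–16:00.
Liang ∩ Oren: 08:30–08:45, 11:15–11:30, 12:00–12:30, 15:45–16:45.
Liang ∩ Oren ∩ Priya: 08:30–08:45, 11:15–11:30, 15:45–16:00.
Liang ∩ Oren ∩ Priya ∩ Ulrich: 08:30–08:45.
Windows ≥ 15 min: 08:30–08:45.

08:30–08:45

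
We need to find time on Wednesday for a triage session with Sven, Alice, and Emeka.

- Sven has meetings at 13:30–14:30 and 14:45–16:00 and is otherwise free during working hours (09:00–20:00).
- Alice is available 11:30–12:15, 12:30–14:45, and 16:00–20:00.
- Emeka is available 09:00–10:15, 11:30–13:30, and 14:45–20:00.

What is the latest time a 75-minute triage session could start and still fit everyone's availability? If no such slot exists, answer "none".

18:45

Sven free within 09:00–20:00: 09:00–13:30, 14:30–14:45, 16:00–20:00.
Sven ∩ Alice: 11:30–12:15, 12:30–13:30, 14:30–14:45, 16:00–20:00.
Sven ∩ Alice ∩ Emeka: 11:30–12:15, 12:30–13:30, 16:00–20:00.
Windows ≥ 75 min: 16:00–20:00.
Latest start in the last window 16:00–20:00 is 20:00 − 75 min = 18:45.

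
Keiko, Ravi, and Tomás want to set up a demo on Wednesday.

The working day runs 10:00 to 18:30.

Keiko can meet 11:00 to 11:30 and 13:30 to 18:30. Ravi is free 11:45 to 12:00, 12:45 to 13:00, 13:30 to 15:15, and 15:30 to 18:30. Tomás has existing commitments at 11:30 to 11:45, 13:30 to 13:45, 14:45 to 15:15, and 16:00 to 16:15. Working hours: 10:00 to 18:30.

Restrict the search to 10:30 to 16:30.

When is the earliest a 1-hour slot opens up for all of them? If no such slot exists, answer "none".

Tomás free within 10:00–18:30: 10:00–11:30, 11:45–13:30, 13:45–14:45, 15:15–16:00, 16:15–18:30.
Keiko ∩ Ravi: 13:30–15:15, 15:30–18:30.
Keiko ∩ Ravi ∩ Tomás: 13:45–14:45, 15:30–16:00, 16:15–18:30.
Restricted to 10:30–16:30: 13:45–14:45, 15:30–16:00, 16:15–16:30.
Windows ≥ 60 min: 13:45–14:45.
Earliest such window starts at 13:45.

13:45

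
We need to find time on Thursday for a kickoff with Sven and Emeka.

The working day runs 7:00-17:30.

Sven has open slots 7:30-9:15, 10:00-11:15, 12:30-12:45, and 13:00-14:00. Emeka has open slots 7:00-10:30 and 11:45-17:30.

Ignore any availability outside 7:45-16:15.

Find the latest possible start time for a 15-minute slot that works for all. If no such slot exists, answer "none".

Sven ∩ Emeka: 07:30–09:15, 10:00–10:30, 12:30–12:45, 13:00–14:00.
Restricted to 07:45–16:15: 07:45–09:15, 10:00–10:30, 12:30–12:45, 13:00–14:00.
Windows ≥ 15 min: 07:45–09:15, 10:00–10:30, 12:30–12:45, 13:00–14:00.
Latest start in the last window 13:00–14:00 is 14:00 − 15 min = 13:45.

13:45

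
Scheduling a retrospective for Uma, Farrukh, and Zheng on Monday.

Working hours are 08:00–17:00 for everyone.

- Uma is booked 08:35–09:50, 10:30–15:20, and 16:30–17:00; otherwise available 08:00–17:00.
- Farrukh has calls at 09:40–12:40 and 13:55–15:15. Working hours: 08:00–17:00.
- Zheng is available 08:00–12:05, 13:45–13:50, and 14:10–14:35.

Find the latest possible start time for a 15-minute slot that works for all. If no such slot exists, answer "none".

Uma free within 08:00–17:00: 08:00–08:35, 09:50–10:30, 15:20–16:30.
Farrukh free within 08:00–17:00: 08:00–09:40, 12:40–13:55, 15:15–17:00.
Uma ∩ Farrukh: 08:00–08:35, 15:20–16:30.
Uma ∩ Farrukh ∩ Zheng: 08:00–08:35.
Windows ≥ 15 min: 08:00–08:35.
Latest start in the last window 08:00–08:35 is 08:35 − 15 min = 08:20.

08:20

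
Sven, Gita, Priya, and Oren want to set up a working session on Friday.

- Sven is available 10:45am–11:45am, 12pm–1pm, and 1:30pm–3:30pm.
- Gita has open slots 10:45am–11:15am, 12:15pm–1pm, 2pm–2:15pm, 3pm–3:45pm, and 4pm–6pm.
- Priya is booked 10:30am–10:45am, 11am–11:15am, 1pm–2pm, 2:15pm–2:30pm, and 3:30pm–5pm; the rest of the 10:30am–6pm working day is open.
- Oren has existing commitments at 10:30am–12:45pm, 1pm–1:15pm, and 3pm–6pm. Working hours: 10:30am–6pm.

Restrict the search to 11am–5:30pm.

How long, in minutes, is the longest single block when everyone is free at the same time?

Priya free within 10:30–18:00: 10:45–11:00, 11:15–13:00, 14:00–14:15, 14:30–15:30, 17:00–18:00.
Oren free within 10:30–18:00: 12:45–13:00, 13:15–15:00.
Sven ∩ Gita: 10:45–11:15, 12:15–13:00, 14:00–14:15, 15:00–15:30.
Sven ∩ Gita ∩ Priya: 10:45–11:00, 12:15–13:00, 14:00–14:15, 15:00–15:30.
Sven ∩ Gita ∩ Priya ∩ Oren: 12:45–13:00, 14:00–14:15.
Restricted to 11:00–17:30: 12:45–13:00, 14:00–14:15.
Common window lengths: 15, 15 min; longest is 15.

15 minutes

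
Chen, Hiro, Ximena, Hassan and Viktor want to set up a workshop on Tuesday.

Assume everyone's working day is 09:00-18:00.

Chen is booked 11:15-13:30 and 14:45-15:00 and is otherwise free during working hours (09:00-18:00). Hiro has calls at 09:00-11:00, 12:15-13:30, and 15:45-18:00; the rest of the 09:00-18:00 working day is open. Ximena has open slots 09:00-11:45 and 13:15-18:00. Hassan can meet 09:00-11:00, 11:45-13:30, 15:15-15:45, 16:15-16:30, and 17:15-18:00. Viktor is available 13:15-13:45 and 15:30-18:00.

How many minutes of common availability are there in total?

15 minutes

Chen free within 09:00–18:00: 09:00–11:15, 13:30–14:45, 15:00–18:00.
Hiro free within 09:00–18:00: 11:00–12:15, 13:30–15:45.
Chen ∩ Hiro: 11:00–11:15, 13:30–14:45, 15:00–15:45.
Chen ∩ Hiro ∩ Ximena: 11:00–11:15, 13:30–14:45, 15:00–15:45.
Chen ∩ Hiro ∩ Ximena ∩ Hassan: 15:15–15:45.
Chen ∩ Hiro ∩ Ximena ∩ Hassan ∩ Viktor: 15:30–15:45.
Total common minutes: 15.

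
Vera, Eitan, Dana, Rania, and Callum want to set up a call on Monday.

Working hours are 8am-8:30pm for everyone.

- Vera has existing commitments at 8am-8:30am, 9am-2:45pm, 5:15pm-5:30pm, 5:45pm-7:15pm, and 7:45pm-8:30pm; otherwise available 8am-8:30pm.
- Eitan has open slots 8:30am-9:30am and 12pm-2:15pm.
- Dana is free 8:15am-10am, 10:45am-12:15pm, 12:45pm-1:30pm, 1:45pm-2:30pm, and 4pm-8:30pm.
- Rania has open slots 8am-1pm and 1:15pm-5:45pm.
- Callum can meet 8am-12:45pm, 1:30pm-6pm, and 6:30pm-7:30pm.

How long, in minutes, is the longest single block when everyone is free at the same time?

30 minutes

Vera free within 08:00–20:30: 08:30–09:00, 14:45–17:15, 17:30–17:45, 19:15–19:45.
Vera ∩ Eitan: 08:30–09:00.
Vera ∩ Eitan ∩ Dana: 08:30–09:00.
Vera ∩ Eitan ∩ Dana ∩ Rania: 08:30–09:00.
Vera ∩ Eitan ∩ Dana ∩ Rania ∩ Callum: 08:30–09:00.
Single common window of 30 minutes.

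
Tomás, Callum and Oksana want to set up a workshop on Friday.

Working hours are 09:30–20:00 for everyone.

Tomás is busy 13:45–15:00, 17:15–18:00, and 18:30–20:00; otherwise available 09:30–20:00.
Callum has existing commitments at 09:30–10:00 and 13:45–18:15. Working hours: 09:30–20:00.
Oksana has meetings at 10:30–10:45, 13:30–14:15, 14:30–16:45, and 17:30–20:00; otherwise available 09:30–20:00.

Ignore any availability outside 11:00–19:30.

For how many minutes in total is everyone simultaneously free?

Tomás free within 09:30–20:00: 09:30–13:45, 15:00–17:15, 18:00–18:30.
Callum free within 09:30–20:00: 10:00–13:45, 18:15–20:00.
Oksana free within 09:30–20:00: 09:30–10:30, 10:45–13:30, 14:15–14:30, 16:45–17:30.
Tomás ∩ Callum: 10:00–13:45, 18:15–18:30.
Tomás ∩ Callum ∩ Oksana: 10:00–10:30, 10:45–13:30.
Restricted to 11:00–19:30: 11:00–13:30.
Total common minutes: 150.

150 minutes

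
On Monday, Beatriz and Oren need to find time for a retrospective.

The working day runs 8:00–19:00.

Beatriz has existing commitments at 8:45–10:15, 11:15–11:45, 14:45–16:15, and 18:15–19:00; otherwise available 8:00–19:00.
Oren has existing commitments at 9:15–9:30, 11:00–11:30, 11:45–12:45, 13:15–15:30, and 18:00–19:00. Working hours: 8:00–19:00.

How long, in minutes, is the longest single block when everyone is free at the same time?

105 minutes

Beatriz free within 08:00–19:00: 08:00–08:45, 10:15–11:15, 11:45–14:45, 16:15–18:15.
Oren free within 08:00–19:00: 08:00–09:15, 09:30–11:00, 11:30–11:45, 12:45–13:15, 15:30–18:00.
Beatriz ∩ Oren: 08:00–08:45, 10:15–11:00, 12:45–13:15, 16:15–18:00.
Common window lengths: 45, 45, 30, 105 min; longest is 105.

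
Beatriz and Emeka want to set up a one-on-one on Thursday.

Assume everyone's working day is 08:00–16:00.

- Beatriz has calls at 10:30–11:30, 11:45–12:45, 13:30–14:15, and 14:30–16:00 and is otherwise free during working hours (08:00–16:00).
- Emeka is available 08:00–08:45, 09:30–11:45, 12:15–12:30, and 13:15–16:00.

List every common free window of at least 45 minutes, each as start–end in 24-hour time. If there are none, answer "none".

08:00–08:45, 09:30–10:30

Beatriz free within 08:00–16:00: 08:00–10:30, 11:30–11:45, 12:45–13:30, 14:15–14:30.
Beatriz ∩ Emeka: 08:00–08:45, 09:30–10:30, 11:30–11:45, 13:15–13:30, 14:15–14:30.
Windows ≥ 45 min: 08:00–08:45, 09:30–10:30.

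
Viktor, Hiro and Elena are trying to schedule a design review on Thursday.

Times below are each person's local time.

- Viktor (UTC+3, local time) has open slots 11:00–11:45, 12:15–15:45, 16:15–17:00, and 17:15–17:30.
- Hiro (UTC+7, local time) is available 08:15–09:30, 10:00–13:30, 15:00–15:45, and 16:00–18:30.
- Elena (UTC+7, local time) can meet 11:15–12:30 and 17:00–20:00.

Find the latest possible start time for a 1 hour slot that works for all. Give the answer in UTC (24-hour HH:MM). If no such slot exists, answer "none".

10:30

Viktor → UTC: 08:00–08:45, 09:15–12:45, 13:15–14:00, 14:15–14:30.
Hiro → UTC: 01:15–02:30, 03:00–06:30, 08:00–08:45, 09:00–11:30.
Elena → UTC: 04:15–05:30, 10:00–13:00.
Viktor ∩ Hiro: 08:00–08:45, 09:15–11:30.
Viktor ∩ Hiro ∩ Elena: 10:00–11:30.
Windows ≥ 60 min: 10:00–11:30.
Latest start in the last window 10:00–11:30 is 11:30 − 60 min = 10:30.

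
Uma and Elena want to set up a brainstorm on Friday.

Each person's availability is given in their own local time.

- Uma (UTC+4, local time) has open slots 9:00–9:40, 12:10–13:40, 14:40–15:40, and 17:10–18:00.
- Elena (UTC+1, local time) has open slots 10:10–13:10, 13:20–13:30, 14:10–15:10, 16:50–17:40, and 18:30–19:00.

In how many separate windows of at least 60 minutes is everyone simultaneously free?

Uma → UTC: 05:00–05:40, 08:10–09:40, 10:40–11:40, 13:10–14:00.
Elena → UTC: 09:10–12:10, 12:20–12:30, 13:10–14:10, 15:50–16:40, 17:30–18:00.
Uma ∩ Elena: 09:10–09:40, 10:40–11:40, 13:10–14:00.
Windows ≥ 60 min: 10:40–11:40.
That's 1 window.

1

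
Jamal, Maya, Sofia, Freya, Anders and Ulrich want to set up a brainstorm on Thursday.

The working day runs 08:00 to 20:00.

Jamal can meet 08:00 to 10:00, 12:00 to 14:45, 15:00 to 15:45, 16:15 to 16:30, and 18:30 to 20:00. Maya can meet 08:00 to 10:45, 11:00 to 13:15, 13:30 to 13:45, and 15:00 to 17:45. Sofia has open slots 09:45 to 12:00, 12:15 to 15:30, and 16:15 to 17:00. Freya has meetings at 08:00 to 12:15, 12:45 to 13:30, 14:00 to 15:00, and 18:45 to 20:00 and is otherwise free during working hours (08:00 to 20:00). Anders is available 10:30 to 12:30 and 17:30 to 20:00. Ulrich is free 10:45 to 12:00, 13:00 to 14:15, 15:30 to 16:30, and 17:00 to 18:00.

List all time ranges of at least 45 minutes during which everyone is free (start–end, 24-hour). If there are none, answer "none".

none

Freya free within 08:00–20:00: 12:15–12:45, 13:30–14:00, 15:00–18:45.
Jamal ∩ Maya: 08:00–10:00, 12:00–13:15, 13:30–13:45, 15:00–15:45, 16:15–16:30.
Jamal ∩ Maya ∩ Sofia: 09:45–10:00, 12:15–13:15, 13:30–13:45, 15:00–15:30, 16:15–16:30.
Jamal ∩ Maya ∩ Sofia ∩ Freya: 12:15–12:45, 13:30–13:45, 15:00–15:30, 16:15–16:30.
Jamal ∩ Maya ∩ Sofia ∩ Freya ∩ Anders: 12:15–12:30.
Jamal ∩ Maya ∩ Sofia ∩ Freya ∩ Anders ∩ Ulrich: (none).
Windows ≥ 45 min: (none).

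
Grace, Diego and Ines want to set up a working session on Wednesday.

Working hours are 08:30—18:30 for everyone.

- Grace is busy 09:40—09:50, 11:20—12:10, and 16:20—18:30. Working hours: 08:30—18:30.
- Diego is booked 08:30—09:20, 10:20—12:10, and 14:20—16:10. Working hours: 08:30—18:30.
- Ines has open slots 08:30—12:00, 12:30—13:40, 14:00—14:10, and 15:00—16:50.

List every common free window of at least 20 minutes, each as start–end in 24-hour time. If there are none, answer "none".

09:20–09:40, 09:50–10:20, 12:30–13:40

Grace free within 08:30–18:30: 08:30–09:40, 09:50–11:20, 12:10–16:20.
Diego free within 08:30–18:30: 09:20–10:20, 12:10–14:20, 16:10–18:30.
Grace ∩ Diego: 09:20–09:40, 09:50–10:20, 12:10–14:20, 16:10–16:20.
Grace ∩ Diego ∩ Ines: 09:20–09:40, 09:50–10:20, 12:30–13:40, 14:00–14:10, 16:10–16:20.
Windows ≥ 20 min: 09:20–09:40, 09:50–10:20, 12:30–13:40.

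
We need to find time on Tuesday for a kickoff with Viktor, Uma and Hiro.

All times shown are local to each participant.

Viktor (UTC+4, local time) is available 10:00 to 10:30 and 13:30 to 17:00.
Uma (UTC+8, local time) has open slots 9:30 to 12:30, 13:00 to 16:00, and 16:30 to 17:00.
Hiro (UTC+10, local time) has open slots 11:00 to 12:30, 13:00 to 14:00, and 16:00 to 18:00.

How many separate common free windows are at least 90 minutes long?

0

Viktor → UTC: 06:00–06:30, 09:30–13:00.
Uma → UTC: 01:30–04:30, 05:00–08:00, 08:30–09:00.
Hiro → UTC: 01:00–02:30, 03:00–04:00, 06:00–08:00.
Viktor ∩ Uma: 06:00–06:30.
Viktor ∩ Uma ∩ Hiro: 06:00–06:30.
Windows ≥ 90 min: (none).
That's 0 windows.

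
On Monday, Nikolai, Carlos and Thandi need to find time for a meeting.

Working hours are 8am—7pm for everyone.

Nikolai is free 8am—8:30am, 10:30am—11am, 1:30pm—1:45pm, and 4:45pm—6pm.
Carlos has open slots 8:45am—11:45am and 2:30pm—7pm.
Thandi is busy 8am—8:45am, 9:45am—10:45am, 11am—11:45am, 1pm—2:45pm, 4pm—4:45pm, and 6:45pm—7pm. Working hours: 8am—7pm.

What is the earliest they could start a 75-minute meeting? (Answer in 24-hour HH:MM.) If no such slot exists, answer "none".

Thandi free within 08:00–19:00: 08:45–09:45, 10:45–11:00, 11:45–13:00, 14:45–16:00, 16:45–18:45.
Nikolai ∩ Carlos: 10:30–11:00, 16:45–18:00.
Nikolai ∩ Carlos ∩ Thandi: 10:45–11:00, 16:45–18:00.
Windows ≥ 75 min: 16:45–18:00.
Earliest such window starts at 16:45.

16:45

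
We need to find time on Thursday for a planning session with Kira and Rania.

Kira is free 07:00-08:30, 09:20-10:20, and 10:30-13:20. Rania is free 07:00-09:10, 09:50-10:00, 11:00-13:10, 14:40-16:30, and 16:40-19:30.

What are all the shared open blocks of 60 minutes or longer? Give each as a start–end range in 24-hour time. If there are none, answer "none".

Kira ∩ Rania: 07:00–08:30, 09:50–10:00, 11:00–13:10.
Windows ≥ 60 min: 07:00–08:30, 11:00–13:10.

07:00–08:30, 11:00–13:10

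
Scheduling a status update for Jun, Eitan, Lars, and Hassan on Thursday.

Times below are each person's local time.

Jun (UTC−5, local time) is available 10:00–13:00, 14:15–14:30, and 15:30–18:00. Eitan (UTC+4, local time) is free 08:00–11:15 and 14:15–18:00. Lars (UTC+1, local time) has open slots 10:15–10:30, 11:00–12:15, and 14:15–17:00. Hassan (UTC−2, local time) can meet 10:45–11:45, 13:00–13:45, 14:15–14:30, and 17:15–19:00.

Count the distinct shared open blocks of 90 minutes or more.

0

Jun → UTC: 15:00–18:00, 19:15–19:30, 20:30–23:00.
Eitan → UTC: 04:00–07:15, 10:15–14:00.
Lars → UTC: 09:15–09:30, 10:00–11:15, 13:15–16:00.
Hassan → UTC: 12:45–13:45, 15:00–15:45, 16:15–16:30, 19:15–21:00.
Jun ∩ Eitan: (none).
Jun ∩ Eitan ∩ Lars: (none).
Jun ∩ Eitan ∩ Lars ∩ Hassan: (none).
Windows ≥ 90 min: (none).
That's 0 windows.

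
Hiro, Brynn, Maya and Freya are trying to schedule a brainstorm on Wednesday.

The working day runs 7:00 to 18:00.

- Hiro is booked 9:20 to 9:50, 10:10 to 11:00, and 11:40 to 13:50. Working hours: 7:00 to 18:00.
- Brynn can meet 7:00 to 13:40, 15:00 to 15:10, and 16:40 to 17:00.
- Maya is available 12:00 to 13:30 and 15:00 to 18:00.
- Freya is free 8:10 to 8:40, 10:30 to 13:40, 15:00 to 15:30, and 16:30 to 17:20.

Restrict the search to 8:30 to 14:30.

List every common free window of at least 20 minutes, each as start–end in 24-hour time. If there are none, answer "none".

none

Hiro free within 07:00–18:00: 07:00–09:20, 09:50–10:10, 11:00–11:40, 13:50–18:00.
Hiro ∩ Brynn: 07:00–09:20, 09:50–10:10, 11:00–11:40, 15:00–15:10, 16:40–17:00.
Hiro ∩ Brynn ∩ Maya: 15:00–15:10, 16:40–17:00.
Hiro ∩ Brynn ∩ Maya ∩ Freya: 15:00–15:10, 16:40–17:00.
Restricted to 08:30–14:30: (none).
Windows ≥ 20 min: (none).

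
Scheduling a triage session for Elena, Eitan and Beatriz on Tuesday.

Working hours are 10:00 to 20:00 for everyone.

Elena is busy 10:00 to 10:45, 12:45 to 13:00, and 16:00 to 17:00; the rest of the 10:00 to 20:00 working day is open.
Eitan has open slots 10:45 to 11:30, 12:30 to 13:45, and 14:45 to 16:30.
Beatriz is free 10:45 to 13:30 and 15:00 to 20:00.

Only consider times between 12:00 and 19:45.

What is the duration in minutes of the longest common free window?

60 minutes

Elena free within 10:00–20:00: 10:45–12:45, 13:00–16:00, 17:00–20:00.
Elena ∩ Eitan: 10:45–11:30, 12:30–12:45, 13:00–13:45, 14:45–16:00.
Elena ∩ Eitan ∩ Beatriz: 10:45–11:30, 12:30–12:45, 13:00–13:30, 15:00–16:00.
Restricted to 12:00–19:45: 12:30–12:45, 13:00–13:30, 15:00–16:00.
Common window lengths: 15, 30, 60 min; longest is 60.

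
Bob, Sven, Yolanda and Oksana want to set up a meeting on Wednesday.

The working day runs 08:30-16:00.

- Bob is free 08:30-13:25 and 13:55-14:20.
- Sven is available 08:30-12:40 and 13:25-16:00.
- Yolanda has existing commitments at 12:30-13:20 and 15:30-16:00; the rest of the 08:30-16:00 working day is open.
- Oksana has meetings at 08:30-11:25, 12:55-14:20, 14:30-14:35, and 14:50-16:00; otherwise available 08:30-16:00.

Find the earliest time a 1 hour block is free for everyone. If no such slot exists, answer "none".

11:25

Yolanda free within 08:30–16:00: 08:30–12:30, 13:20–15:30.
Oksana free within 08:30–16:00: 11:25–12:55, 14:20–14:30, 14:35–14:50.
Bob ∩ Sven: 08:30–12:40, 13:55–14:20.
Bob ∩ Sven ∩ Yolanda: 08:30–12:30, 13:55–14:20.
Bob ∩ Sven ∩ Yolanda ∩ Oksana: 11:25–12:30.
Windows ≥ 60 min: 11:25–12:30.
Earliest such window starts at 11:25.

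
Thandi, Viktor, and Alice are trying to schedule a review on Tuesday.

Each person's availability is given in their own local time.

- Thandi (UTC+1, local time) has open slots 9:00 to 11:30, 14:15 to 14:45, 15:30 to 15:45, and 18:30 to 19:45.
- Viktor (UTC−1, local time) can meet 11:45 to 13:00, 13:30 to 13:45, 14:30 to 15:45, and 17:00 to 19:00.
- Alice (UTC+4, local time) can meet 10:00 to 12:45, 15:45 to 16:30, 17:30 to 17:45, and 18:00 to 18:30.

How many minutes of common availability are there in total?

Thandi → UTC: 08:00–10:30, 13:15–13:45, 14:30–14:45, 17:30–18:45.
Viktor → UTC: 12:45–14:00, 14:30–14:45, 15:30–16:45, 18:00–20:00.
Alice → UTC: 06:00–08:45, 11:45–12:30, 13:30–13:45, 14:00–14:30.
Thandi ∩ Viktor: 13:15–13:45, 14:30–14:45, 18:00–18:45.
Thandi ∩ Viktor ∩ Alice: 13:30–13:45.
Total common minutes: 15.

15 minutes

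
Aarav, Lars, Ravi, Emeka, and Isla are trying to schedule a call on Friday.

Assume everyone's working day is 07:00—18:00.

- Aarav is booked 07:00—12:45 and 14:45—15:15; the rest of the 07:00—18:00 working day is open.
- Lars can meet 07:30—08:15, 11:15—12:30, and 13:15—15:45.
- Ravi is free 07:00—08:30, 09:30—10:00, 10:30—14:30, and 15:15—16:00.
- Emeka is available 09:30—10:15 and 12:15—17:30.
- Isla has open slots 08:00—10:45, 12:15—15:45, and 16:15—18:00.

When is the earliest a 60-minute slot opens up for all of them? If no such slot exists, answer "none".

Aarav free within 07:00–18:00: 12:45–14:45, 15:15–18:00.
Aarav ∩ Lars: 13:15–14:45, 15:15–15:45.
Aarav ∩ Lars ∩ Ravi: 13:15–14:30, 15:15–15:45.
Aarav ∩ Lars ∩ Ravi ∩ Emeka: 13:15–14:30, 15:15–15:45.
Aarav ∩ Lars ∩ Ravi ∩ Emeka ∩ Isla: 13:15–14:30, 15:15–15:45.
Windows ≥ 60 min: 13:15–14:30.
Earliest such window starts at 13:15.

13:15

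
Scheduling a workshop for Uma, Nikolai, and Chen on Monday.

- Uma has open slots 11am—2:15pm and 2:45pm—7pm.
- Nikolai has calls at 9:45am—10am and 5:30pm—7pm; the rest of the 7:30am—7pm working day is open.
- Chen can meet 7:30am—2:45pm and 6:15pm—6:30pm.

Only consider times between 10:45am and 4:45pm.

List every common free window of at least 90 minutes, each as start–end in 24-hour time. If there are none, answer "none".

Nikolai free within 07:30–19:00: 07:30–09:45, 10:00–17:30.
Uma ∩ Nikolai: 11:00–14:15, 14:45–17:30.
Uma ∩ Nikolai ∩ Chen: 11:00–14:15.
Restricted to 10:45–16:45: 11:00–14:15.
Windows ≥ 90 min: 11:00–14:15.

11:00–14:15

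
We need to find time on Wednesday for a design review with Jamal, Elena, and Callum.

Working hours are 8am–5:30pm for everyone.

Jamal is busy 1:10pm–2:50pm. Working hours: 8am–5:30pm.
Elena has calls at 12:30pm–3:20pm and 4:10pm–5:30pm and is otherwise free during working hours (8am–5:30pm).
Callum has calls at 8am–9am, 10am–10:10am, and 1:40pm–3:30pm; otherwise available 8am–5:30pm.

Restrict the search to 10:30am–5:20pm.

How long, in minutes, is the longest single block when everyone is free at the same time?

120 minutes

Jamal free within 08:00–17:30: 08:00–13:10, 14:50–17:30.
Elena free within 08:00–17:30: 08:00–12:30, 15:20–16:10.
Callum free within 08:00–17:30: 09:00–10:00, 10:10–13:40, 15:30–17:30.
Jamal ∩ Elena: 08:00–12:30, 15:20–16:10.
Jamal ∩ Elena ∩ Callum: 09:00–10:00, 10:10–12:30, 15:30–16:10.
Restricted to 10:30–17:20: 10:30–12:30, 15:30–16:10.
Common window lengths: 120, 40 min; longest is 120.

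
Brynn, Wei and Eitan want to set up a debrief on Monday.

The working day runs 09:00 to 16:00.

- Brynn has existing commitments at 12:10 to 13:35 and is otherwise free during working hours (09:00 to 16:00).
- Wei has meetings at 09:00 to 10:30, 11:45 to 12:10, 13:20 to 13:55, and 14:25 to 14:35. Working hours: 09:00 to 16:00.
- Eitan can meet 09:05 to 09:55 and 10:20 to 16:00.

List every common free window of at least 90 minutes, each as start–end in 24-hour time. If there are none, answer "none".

Brynn free within 09:00–16:00: 09:00–12:10, 13:35–16:00.
Wei free within 09:00–16:00: 10:30–11:45, 12:10–13:20, 13:55–14:25, 14:35–16:00.
Brynn ∩ Wei: 10:30–11:45, 13:55–14:25, 14:35–16:00.
Brynn ∩ Wei ∩ Eitan: 10:30–11:45, 13:55–14:25, 14:35–16:00.
Windows ≥ 90 min: (none).

none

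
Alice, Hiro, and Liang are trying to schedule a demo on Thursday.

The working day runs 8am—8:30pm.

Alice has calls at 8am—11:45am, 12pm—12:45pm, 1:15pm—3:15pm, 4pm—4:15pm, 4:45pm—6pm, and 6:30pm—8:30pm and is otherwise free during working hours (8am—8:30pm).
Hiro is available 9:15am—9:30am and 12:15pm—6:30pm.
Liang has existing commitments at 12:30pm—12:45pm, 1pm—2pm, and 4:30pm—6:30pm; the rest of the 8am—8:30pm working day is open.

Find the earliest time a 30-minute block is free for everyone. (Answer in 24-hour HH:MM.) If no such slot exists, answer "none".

15:15

Alice free within 08:00–20:30: 11:45–12:00, 12:45–13:15, 15:15–16:00, 16:15–16:45, 18:00–18:30.
Liang free within 08:00–20:30: 08:00–12:30, 12:45–13:00, 14:00–16:30, 18:30–20:30.
Alice ∩ Hiro: 12:45–13:15, 15:15–16:00, 16:15–16:45, 18:00–18:30.
Alice ∩ Hiro ∩ Liang: 12:45–13:00, 15:15–16:00, 16:15–16:30.
Windows ≥ 30 min: 15:15–16:00.
Earliest such window starts at 15:15.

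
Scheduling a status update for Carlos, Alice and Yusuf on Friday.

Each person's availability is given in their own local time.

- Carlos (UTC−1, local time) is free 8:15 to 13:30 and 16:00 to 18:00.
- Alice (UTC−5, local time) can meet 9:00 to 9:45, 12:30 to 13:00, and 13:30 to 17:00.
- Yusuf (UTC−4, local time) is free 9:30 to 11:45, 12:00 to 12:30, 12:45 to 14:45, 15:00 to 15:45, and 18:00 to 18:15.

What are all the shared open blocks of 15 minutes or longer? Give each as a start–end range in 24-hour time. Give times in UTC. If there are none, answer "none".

14:00–14:30, 17:30–18:00, 18:30–18:45

Carlos → UTC: 09:15–14:30, 17:00–19:00.
Alice → UTC: 14:00–14:45, 17:30–18:00, 18:30–22:00.
Yusuf → UTC: 13:30–15:45, 16:00–16:30, 16:45–18:45, 19:00–19:45, 22:00–22:15.
Carlos ∩ Alice: 14:00–14:30, 17:30–18:00, 18:30–19:00.
Carlos ∩ Alice ∩ Yusuf: 14:00–14:30, 17:30–18:00, 18:30–18:45.
Windows ≥ 15 min: 14:00–14:30, 17:30–18:00, 18:30–18:45.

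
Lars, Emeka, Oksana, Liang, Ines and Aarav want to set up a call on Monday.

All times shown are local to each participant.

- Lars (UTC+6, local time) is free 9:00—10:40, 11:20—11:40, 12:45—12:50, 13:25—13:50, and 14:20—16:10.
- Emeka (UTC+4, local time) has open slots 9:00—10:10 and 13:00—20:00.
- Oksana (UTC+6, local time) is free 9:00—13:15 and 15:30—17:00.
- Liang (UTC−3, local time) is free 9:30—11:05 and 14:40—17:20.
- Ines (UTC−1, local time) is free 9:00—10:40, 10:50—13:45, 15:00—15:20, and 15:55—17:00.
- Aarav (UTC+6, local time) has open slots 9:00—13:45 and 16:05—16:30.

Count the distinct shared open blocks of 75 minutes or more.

Lars → UTC: 03:00–04:40, 05:20–05:40, 06:45–06:50, 07:25–07:50, 08:20–10:10.
Emeka → UTC: 05:00–06:10, 09:00–16:00.
Oksana → UTC: 03:00–07:15, 09:30–11:00.
Liang → UTC: 12:30–14:05, 17:40–20:20.
Ines → UTC: 10:00–11:40, 11:50–14:45, 16:00–16:20, 16:55–18:00.
Aarav → UTC: 03:00–07:45, 10:05–10:30.
Lars ∩ Emeka: 05:20–05:40, 09:00–10:10.
Lars ∩ Emeka ∩ Oksana: 05:20–05:40, 09:30–10:10.
Lars ∩ Emeka ∩ Oksana ∩ Liang: (none).
Lars ∩ Emeka ∩ Oksana ∩ Liang ∩ Ines: (none).
Lars ∩ Emeka ∩ Oksana ∩ Liang ∩ Ines ∩ Aarav: (none).
Windows ≥ 75 min: (none).
That's 0 windows.

0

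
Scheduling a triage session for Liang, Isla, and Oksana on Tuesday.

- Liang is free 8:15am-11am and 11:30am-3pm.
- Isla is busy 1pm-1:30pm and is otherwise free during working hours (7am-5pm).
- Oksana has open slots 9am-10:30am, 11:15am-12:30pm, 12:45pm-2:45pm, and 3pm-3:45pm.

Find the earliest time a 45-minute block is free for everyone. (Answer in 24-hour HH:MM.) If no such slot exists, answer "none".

Isla free within 07:00–17:00: 07:00–13:00, 13:30–17:00.
Liang ∩ Isla: 08:15–11:00, 11:30–13:00, 13:30–15:00.
Liang ∩ Isla ∩ Oksana: 09:00–10:30, 11:30–12:30, 12:45–13:00, 13:30–14:45.
Windows ≥ 45 min: 09:00–10:30, 11:30–12:30, 13:30–14:45.
Earliest such window starts at 09:00.

09:00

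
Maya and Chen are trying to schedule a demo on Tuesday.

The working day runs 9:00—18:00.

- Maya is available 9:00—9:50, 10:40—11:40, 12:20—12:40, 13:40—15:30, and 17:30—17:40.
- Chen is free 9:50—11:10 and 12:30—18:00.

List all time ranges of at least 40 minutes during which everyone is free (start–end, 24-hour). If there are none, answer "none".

Maya ∩ Chen: 10:40–11:10, 12:30–12:40, 13:40–15:30, 17:30–17:40.
Windows ≥ 40 min: 13:40–15:30.

13:40–15:30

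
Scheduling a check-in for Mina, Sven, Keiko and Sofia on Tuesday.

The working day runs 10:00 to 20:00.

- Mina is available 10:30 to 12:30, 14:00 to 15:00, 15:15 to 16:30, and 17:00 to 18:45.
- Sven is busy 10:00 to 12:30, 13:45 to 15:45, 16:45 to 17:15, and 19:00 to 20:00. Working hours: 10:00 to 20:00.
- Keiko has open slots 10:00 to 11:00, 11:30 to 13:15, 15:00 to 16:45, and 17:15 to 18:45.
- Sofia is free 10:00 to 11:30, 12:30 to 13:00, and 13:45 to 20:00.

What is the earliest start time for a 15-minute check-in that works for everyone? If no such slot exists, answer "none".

Sven free within 10:00–20:00: 12:30–13:45, 15:45–16:45, 17:15–19:00.
Mina ∩ Sven: 15:45–16:30, 17:15–18:45.
Mina ∩ Sven ∩ Keiko: 15:45–16:30, 17:15–18:45.
Mina ∩ Sven ∩ Keiko ∩ Sofia: 15:45–16:30, 17:15–18:45.
Windows ≥ 15 min: 15:45–16:30, 17:15–18:45.
Earliest such window starts at 15:45.

15:45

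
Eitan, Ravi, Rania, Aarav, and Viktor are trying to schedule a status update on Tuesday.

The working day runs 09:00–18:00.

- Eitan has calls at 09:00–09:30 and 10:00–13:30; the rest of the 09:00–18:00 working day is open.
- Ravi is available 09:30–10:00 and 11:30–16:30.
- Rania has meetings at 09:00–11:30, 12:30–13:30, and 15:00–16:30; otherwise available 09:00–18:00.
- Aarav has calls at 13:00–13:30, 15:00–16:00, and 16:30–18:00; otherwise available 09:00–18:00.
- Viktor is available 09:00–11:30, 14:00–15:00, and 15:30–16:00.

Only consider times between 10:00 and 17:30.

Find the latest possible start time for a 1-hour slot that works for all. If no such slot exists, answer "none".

Eitan free within 09:00–18:00: 09:30–10:00, 13:30–18:00.
Rania free within 09:00–18:00: 11:30–12:30, 13:30–15:00, 16:30–18:00.
Aarav free within 09:00–18:00: 09:00–13:00, 13:30–15:00, 16:00–16:30.
Eitan ∩ Ravi: 09:30–10:00, 13:30–16:30.
Eitan ∩ Ravi ∩ Rania: 13:30–15:00.
Eitan ∩ Ravi ∩ Rania ∩ Aarav: 13:30–15:00.
Eitan ∩ Ravi ∩ Rania ∩ Aarav ∩ Viktor: 14:00–15:00.
Restricted to 10:00–17:30: 14:00–15:00.
Windows ≥ 60 min: 14:00–15:00.
Latest start in the last window 14:00–15:00 is 15:00 − 60 min = 14:00.

14:00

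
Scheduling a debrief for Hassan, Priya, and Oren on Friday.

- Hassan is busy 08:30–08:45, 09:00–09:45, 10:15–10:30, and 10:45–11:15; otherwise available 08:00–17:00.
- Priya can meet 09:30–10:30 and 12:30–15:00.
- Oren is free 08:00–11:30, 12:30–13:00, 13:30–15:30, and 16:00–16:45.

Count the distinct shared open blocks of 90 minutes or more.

Hassan free within 08:00–17:00: 08:00–08:30, 08:45–09:00, 09:45–10:15, 10:30–10:45, 11:15–17:00.
Hassan ∩ Priya: 09:45–10:15, 12:30–15:00.
Hassan ∩ Priya ∩ Oren: 09:45–10:15, 12:30–13:00, 13:30–15:00.
Windows ≥ 90 min: 13:30–15:00.
That's 1 window.

1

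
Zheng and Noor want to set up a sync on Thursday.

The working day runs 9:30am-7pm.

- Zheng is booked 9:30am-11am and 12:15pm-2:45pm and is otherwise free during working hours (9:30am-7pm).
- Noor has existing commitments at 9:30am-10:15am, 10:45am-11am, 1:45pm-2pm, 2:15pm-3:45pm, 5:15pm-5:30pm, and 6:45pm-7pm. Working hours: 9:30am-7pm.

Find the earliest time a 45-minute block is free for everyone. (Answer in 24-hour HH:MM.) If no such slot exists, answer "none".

11:00

Zheng free within 09:30–19:00: 11:00–12:15, 14:45–19:00.
Noor free within 09:30–19:00: 10:15–10:45, 11:00–13:45, 14:00–14:15, 15:45–17:15, 17:30–18:45.
Zheng ∩ Noor: 11:00–12:15, 15:45–17:15, 17:30–18:45.
Windows ≥ 45 min: 11:00–12:15, 15:45–17:15, 17:30–18:45.
Earliest such window starts at 11:00.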